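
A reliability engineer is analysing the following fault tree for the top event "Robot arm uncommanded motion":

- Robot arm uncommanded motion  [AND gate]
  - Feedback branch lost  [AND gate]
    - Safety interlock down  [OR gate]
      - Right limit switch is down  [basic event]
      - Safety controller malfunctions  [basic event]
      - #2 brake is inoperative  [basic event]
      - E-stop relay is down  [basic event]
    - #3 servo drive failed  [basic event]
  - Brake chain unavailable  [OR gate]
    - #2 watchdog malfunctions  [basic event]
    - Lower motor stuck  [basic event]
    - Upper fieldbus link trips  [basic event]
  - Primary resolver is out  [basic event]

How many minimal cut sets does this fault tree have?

12

Safety interlock down [OR]: union of children's cut sets → 4 cut set(s).
Feedback branch lost [AND]: one cut set from each child combined → 4 × 1 = 4 cut set(s).
Brake chain unavailable [OR]: union of children's cut sets → 3 cut set(s).
Robot arm uncommanded motion [AND]: one cut set from each child combined → 4 × 3 × 1 = 12 cut set(s).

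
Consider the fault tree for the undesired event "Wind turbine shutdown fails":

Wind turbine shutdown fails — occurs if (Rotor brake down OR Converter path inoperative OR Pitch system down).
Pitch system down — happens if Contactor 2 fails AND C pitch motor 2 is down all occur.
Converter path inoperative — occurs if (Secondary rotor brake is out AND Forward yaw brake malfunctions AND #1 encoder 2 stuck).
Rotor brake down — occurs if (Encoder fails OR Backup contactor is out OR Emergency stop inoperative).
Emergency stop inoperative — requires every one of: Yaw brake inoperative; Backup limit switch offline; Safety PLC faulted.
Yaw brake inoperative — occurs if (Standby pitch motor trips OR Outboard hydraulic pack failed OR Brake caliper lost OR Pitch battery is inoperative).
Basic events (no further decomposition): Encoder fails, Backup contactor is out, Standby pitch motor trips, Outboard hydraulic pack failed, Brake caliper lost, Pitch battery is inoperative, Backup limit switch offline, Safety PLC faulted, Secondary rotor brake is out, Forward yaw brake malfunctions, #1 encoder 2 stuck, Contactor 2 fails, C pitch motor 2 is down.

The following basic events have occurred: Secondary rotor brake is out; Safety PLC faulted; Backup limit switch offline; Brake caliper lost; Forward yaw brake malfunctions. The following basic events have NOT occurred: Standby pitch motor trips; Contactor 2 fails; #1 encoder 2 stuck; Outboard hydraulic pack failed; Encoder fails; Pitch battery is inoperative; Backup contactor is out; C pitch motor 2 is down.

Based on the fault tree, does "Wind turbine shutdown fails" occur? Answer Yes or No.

Yaw brake inoperative [OR]: Standby pitch motor trips=not, Outboard hydraulic pack failed=not, Brake caliper lost=occurs, Pitch battery is inoperative=not → at least one input occurs → occurs.
Emergency stop inoperative [AND]: Yaw brake inoperative=occurs, Backup limit switch offline=occurs, Safety PLC faulted=occurs → all inputs occur → occurs.
Rotor brake down [OR]: Encoder fails=not, Backup contactor is out=not, Emergency stop inoperative=occurs → at least one input occurs → occurs.
Converter path inoperative [AND]: Secondary rotor brake is out=occurs, Forward yaw brake malfunctions=occurs, #1 encoder 2 stuck=not → not all inputs occur → does not occur.
Pitch system down [AND]: Contactor 2 fails=not, C pitch motor 2 is down=not → not all inputs occur → does not occur.
Wind turbine shutdown fails [OR]: Rotor brake down=occurs, Converter path inoperative=not, Pitch system down=not → at least one input occurs → occurs.

Yes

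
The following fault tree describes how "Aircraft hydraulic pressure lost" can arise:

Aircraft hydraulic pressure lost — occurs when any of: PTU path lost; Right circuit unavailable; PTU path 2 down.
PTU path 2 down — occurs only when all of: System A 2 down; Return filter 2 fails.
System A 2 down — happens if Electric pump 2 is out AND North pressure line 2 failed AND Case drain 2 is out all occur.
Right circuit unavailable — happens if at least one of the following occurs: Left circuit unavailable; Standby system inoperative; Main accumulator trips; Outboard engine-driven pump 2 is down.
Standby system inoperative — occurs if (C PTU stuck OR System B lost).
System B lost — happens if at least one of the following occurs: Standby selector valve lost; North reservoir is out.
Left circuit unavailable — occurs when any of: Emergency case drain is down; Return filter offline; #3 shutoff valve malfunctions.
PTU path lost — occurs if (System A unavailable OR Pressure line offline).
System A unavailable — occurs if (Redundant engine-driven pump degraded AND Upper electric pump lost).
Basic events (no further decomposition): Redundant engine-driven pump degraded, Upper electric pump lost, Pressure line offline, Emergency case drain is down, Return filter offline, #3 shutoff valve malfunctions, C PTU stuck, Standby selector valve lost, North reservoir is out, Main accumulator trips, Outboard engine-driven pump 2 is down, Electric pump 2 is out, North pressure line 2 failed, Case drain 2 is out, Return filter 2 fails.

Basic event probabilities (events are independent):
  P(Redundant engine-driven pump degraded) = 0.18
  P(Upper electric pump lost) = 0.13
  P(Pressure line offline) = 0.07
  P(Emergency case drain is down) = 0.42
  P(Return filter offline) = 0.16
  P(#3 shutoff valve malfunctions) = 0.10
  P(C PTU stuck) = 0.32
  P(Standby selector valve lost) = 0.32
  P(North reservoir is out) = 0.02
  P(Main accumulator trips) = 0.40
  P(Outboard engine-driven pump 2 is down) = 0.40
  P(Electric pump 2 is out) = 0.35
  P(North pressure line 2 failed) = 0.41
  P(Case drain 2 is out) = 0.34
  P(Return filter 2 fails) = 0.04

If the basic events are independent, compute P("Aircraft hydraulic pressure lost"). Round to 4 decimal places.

0.9352

P(System A unavailable) [AND] = 0.18 × 0.13 = 0.023400
P(PTU path lost) [OR] = 1 − (1−0.023400) × (1−0.07) = 0.091762
P(Left circuit unavailable) [OR] = 1 − (1−0.42) × (1−0.16) × (1−0.10) = 0.561520
P(System B lost) [OR] = 1 − (1−0.32) × (1−0.02) = 0.333600
P(Standby system inoperative) [OR] = 1 − (1−0.32) × (1−0.333600) = 0.546848
P(Right circuit unavailable) [OR] = 1 − (1−0.561520) × (1−0.546848) × (1−0.40) × (1−0.40) = 0.928469
P(System A 2 down) [AND] = 0.35 × 0.41 × 0.34 = 0.048790
P(PTU path 2 down) [AND] = 0.048790 × 0.04 = 0.001952
P(Aircraft hydraulic pressure lost) [OR] = 1 − (1−0.091762) × (1−0.928469) × (1−0.001952) = 0.935160
Rounded to 4 decimal places: P(Aircraft hydraulic pressure lost) ≈ 0.9352.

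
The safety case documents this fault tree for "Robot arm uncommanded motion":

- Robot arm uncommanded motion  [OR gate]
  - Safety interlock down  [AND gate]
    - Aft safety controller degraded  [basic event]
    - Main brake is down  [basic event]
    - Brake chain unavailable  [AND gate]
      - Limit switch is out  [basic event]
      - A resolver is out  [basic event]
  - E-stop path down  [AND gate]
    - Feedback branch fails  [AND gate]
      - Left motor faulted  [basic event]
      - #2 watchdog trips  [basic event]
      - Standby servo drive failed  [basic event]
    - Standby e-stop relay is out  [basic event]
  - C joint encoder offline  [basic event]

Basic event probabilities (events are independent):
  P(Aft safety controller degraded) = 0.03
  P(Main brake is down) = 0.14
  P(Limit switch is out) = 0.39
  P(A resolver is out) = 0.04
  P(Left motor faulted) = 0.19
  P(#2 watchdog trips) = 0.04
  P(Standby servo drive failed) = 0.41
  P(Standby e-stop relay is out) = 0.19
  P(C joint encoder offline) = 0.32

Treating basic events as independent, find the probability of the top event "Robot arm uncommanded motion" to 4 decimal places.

P(Brake chain unavailable) [AND] = 0.39 × 0.04 = 0.015600
P(Safety interlock down) [AND] = 0.03 × 0.14 × 0.015600 = 0.000066
P(Feedback branch fails) [AND] = 0.19 × 0.04 × 0.41 = 0.003116
P(E-stop path down) [AND] = 0.003116 × 0.19 = 0.000592
P(Robot arm uncommanded motion) [OR] = 1 − (1−0.000066) × (1−0.000592) × (1−0.32) = 0.320447
Rounded to 4 decimal places: P(Robot arm uncommanded motion) ≈ 0.3204.

0.3204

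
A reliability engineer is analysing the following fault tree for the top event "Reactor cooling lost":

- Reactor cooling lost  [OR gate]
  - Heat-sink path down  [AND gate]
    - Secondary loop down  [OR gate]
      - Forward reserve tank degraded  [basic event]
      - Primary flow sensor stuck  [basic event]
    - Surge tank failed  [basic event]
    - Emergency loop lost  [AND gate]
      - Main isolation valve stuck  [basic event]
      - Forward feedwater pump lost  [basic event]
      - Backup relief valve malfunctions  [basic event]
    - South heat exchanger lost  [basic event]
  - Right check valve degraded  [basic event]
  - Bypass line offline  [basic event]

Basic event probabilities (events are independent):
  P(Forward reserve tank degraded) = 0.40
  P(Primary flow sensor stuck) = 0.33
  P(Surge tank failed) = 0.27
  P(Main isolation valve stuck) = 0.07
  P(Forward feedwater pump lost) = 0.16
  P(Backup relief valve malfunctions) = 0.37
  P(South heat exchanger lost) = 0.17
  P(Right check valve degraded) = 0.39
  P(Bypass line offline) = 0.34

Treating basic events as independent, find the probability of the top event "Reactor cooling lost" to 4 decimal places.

0.5974

P(Secondary loop down) [OR] = 1 − (1−0.40) × (1−0.33) = 0.598000
P(Emergency loop lost) [AND] = 0.07 × 0.16 × 0.37 = 0.004144
P(Heat-sink path down) [AND] = 0.598000 × 0.27 × 0.004144 × 0.17 = 0.000114
P(Reactor cooling lost) [OR] = 1 − (1−0.000114) × (1−0.39) × (1−0.34) = 0.597446
Rounded to 4 decimal places: P(Reactor cooling lost) ≈ 0.5974.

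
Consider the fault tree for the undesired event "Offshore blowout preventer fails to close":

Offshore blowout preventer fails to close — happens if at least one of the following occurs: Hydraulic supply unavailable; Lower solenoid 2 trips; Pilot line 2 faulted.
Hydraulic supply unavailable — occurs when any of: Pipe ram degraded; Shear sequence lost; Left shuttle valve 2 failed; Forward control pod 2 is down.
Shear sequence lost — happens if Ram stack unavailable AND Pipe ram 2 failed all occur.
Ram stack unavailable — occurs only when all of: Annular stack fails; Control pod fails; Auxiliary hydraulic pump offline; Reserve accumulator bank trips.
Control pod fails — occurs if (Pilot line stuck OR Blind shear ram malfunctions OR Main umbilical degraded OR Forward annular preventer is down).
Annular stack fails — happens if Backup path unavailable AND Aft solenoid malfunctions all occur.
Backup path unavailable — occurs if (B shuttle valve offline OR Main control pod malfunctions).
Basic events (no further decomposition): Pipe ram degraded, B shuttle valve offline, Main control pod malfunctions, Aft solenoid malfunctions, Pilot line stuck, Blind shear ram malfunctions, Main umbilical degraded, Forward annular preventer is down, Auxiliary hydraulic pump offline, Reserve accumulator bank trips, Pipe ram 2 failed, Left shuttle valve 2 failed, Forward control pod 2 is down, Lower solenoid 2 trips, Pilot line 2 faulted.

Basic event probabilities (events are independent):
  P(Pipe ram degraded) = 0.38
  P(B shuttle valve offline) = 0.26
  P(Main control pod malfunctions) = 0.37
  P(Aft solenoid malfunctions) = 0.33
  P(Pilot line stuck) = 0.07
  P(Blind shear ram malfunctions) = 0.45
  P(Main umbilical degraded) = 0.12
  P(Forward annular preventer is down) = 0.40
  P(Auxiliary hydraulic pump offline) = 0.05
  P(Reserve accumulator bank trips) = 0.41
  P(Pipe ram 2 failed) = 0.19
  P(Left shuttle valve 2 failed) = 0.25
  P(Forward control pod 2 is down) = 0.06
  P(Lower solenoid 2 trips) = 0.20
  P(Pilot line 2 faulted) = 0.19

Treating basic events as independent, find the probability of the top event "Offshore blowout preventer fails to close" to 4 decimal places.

0.7169

P(Backup path unavailable) [OR] = 1 − (1−0.26) × (1−0.37) = 0.533800
P(Annular stack fails) [AND] = 0.533800 × 0.33 = 0.176154
P(Control pod fails) [OR] = 1 − (1−0.07) × (1−0.45) × (1−0.12) × (1−0.40) = 0.729928
P(Ram stack unavailable) [AND] = 0.176154 × 0.729928 × 0.05 × 0.41 = 0.002636
P(Shear sequence lost) [AND] = 0.002636 × 0.19 = 0.000501
P(Hydraulic supply unavailable) [OR] = 1 − (1−0.38) × (1−0.000501) × (1−0.25) × (1−0.06) = 0.563119
P(Offshore blowout preventer fails to close) [OR] = 1 − (1−0.563119) × (1−0.20) × (1−0.19) = 0.716901
Rounded to 4 decimal places: P(Offshore blowout preventer fails to close) ≈ 0.7169.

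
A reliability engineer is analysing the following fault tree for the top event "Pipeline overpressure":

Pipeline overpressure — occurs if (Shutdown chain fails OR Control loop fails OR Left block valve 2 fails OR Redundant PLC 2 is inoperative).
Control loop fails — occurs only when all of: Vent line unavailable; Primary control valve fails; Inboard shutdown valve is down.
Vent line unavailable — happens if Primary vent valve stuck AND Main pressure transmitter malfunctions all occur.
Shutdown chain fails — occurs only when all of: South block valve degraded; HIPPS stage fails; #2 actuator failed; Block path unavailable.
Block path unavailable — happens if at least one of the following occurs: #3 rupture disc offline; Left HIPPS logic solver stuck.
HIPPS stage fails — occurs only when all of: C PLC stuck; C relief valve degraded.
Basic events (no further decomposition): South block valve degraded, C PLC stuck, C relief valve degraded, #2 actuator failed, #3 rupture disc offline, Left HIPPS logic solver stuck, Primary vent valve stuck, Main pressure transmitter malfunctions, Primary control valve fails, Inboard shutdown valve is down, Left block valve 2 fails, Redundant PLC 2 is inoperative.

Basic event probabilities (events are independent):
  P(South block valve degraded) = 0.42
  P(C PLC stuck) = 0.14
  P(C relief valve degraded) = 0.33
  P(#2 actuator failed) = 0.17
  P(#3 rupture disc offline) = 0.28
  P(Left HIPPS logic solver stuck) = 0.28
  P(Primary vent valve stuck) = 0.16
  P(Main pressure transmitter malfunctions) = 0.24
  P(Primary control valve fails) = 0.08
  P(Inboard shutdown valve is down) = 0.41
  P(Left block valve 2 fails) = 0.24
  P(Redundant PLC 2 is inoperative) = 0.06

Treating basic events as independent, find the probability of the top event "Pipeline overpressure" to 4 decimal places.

P(HIPPS stage fails) [AND] = 0.14 × 0.33 = 0.046200
P(Block path unavailable) [OR] = 1 − (1−0.28) × (1−0.28) = 0.481600
P(Shutdown chain fails) [AND] = 0.42 × 0.046200 × 0.17 × 0.481600 = 0.001589
P(Vent line unavailable) [AND] = 0.16 × 0.24 = 0.038400
P(Control loop fails) [AND] = 0.038400 × 0.08 × 0.41 = 0.001260
P(Pipeline overpressure) [OR] = 1 − (1−0.001589) × (1−0.001260) × (1−0.24) × (1−0.06) = 0.287634
Rounded to 4 decimal places: P(Pipeline overpressure) ≈ 0.2876.

0.2876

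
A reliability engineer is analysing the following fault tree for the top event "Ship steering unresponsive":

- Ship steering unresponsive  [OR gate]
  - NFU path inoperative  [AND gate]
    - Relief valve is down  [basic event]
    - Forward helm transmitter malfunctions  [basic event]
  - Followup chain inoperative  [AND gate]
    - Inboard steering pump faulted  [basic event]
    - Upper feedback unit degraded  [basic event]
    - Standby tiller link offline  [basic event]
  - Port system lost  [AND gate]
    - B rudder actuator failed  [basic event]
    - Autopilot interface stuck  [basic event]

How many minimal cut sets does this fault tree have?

NFU path inoperative [AND]: one cut set from each child combined → 1 × 1 = 1 cut set(s).
Followup chain inoperative [AND]: one cut set from each child combined → 1 × 1 × 1 = 1 cut set(s).
Port system lost [AND]: one cut set from each child combined → 1 × 1 = 1 cut set(s).
Ship steering unresponsive [OR]: union of children's cut sets → 3 cut set(s).
Minimal cut sets: {Forward helm transmitter malfunctions, Relief valve is down}; {Inboard steering pump faulted, Standby tiller link offline, Upper feedback unit degraded}; {Autopilot interface stuck, B rudder actuator failed}.

3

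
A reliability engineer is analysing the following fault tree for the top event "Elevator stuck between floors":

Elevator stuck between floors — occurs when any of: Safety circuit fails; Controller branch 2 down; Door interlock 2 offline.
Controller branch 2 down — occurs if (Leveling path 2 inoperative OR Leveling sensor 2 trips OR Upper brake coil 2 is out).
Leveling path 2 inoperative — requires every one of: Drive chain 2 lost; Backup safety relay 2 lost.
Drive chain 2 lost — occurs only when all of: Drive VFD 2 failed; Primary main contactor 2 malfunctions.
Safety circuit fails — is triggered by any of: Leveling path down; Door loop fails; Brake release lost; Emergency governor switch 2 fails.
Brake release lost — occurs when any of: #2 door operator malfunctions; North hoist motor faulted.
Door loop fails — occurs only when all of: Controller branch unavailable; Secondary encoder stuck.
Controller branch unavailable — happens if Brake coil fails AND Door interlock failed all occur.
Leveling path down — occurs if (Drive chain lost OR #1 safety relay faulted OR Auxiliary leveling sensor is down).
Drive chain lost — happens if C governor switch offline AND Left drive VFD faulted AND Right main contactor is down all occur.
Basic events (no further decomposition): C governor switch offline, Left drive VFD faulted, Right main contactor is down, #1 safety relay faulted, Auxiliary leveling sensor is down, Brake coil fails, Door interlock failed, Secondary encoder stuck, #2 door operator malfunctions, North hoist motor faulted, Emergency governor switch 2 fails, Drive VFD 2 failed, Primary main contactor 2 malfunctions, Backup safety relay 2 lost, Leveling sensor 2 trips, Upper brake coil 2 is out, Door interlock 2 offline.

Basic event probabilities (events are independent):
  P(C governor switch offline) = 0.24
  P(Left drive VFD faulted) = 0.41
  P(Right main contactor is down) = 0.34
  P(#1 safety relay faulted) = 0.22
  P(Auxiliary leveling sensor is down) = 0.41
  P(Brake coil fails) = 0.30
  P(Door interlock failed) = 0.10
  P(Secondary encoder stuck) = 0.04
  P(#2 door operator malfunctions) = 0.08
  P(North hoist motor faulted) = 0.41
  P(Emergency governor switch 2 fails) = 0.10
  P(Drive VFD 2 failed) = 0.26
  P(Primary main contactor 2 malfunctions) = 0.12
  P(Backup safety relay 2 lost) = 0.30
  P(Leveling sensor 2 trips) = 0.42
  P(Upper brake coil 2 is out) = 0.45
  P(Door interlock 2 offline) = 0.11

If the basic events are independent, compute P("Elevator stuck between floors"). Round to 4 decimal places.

0.9390

P(Drive chain lost) [AND] = 0.24 × 0.41 × 0.34 = 0.033456
P(Leveling path down) [OR] = 1 − (1−0.033456) × (1−0.22) × (1−0.41) = 0.555196
P(Controller branch unavailable) [AND] = 0.30 × 0.10 = 0.030000
P(Door loop fails) [AND] = 0.030000 × 0.04 = 0.001200
P(Brake release lost) [OR] = 1 − (1−0.08) × (1−0.41) = 0.457200
P(Safety circuit fails) [OR] = 1 − (1−0.555196) × (1−0.001200) × (1−0.457200) × (1−0.10) = 0.782965
P(Drive chain 2 lost) [AND] = 0.26 × 0.12 = 0.031200
P(Leveling path 2 inoperative) [AND] = 0.031200 × 0.30 = 0.009360
P(Controller branch 2 down) [OR] = 1 − (1−0.009360) × (1−0.42) × (1−0.45) = 0.683986
P(Elevator stuck between floors) [OR] = 1 − (1−0.782965) × (1−0.683986) × (1−0.11) = 0.938958
Rounded to 4 decimal places: P(Elevator stuck between floors) ≈ 0.9390.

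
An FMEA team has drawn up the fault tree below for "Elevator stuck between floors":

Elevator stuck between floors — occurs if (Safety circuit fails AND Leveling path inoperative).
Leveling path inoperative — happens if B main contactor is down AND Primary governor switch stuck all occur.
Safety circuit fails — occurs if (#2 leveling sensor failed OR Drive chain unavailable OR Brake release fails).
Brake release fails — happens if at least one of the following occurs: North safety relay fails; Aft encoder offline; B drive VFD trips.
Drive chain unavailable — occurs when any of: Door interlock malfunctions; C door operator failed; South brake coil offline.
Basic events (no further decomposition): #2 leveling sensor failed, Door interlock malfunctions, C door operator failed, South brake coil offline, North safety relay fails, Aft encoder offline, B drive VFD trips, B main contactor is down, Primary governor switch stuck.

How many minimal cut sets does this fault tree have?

Drive chain unavailable [OR]: union of children's cut sets → 3 cut set(s).
Brake release fails [OR]: union of children's cut sets → 3 cut set(s).
Safety circuit fails [OR]: union of children's cut sets → 7 cut set(s).
Leveling path inoperative [AND]: one cut set from each child combined → 1 × 1 = 1 cut set(s).
Elevator stuck between floors [AND]: one cut set from each child combined → 7 × 1 = 7 cut set(s).
Minimal cut sets: {#2 leveling sensor failed, B main contactor is down, Primary governor switch stuck}; {B main contactor is down, Door interlock malfunctions, Primary governor switch stuck}; {B main contactor is down, C door operator failed, Primary governor switch stuck}; {B main contactor is down, Primary governor switch stuck, South brake coil offline}; {B main contactor is down, North safety relay fails, Primary governor switch stuck}; {Aft encoder offline, B main contactor is down, Primary governor switch stuck}; {B drive VFD trips, B main contactor is down, Primary governor switch stuck}.

7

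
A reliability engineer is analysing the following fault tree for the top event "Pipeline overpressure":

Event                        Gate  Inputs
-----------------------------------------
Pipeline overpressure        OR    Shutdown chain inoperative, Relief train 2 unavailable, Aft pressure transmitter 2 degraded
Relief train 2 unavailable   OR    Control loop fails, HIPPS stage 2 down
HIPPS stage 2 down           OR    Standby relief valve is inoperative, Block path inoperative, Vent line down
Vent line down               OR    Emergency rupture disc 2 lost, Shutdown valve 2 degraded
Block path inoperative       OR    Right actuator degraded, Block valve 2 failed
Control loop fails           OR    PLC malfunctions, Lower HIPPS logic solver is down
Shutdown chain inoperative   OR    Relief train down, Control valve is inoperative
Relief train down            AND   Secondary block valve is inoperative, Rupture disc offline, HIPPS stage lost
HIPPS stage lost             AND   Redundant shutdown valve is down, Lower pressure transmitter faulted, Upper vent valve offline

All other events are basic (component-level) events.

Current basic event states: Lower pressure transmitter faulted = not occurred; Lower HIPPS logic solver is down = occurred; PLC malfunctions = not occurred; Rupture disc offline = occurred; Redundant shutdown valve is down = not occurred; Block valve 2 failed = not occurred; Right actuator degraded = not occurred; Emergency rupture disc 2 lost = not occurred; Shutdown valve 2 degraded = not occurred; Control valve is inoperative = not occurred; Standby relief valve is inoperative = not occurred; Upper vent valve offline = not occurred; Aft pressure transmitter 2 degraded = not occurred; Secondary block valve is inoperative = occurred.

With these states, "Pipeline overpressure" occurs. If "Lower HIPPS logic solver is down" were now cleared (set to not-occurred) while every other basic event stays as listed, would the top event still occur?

No

Counterfactual: set "Lower HIPPS logic solver is down" to not occurred.
HIPPS stage lost [AND]: Redundant shutdown valve is down=not, Lower pressure transmitter faulted=not, Upper vent valve offline=not → not all inputs occur → does not occur.
Relief train down [AND]: Secondary block valve is inoperative=occurs, Rupture disc offline=occurs, HIPPS stage lost=not → not all inputs occur → does not occur.
Shutdown chain inoperative [OR]: Relief train down=not, Control valve is inoperative=not → no input occurs → does not occur.
Control loop fails [OR]: PLC malfunctions=not, Lower HIPPS logic solver is down=not → no input occurs → does not occur.
Block path inoperative [OR]: Right actuator degraded=not, Block valve 2 failed=not → no input occurs → does not occur.
Vent line down [OR]: Emergency rupture disc 2 lost=not, Shutdown valve 2 degraded=not → no input occurs → does not occur.
HIPPS stage 2 down [OR]: Standby relief valve is inoperative=not, Block path inoperative=not, Vent line down=not → no input occurs → does not occur.
Relief train 2 unavailable [OR]: Control loop fails=not, HIPPS stage 2 down=not → no input occurs → does not occur.
Pipeline overpressure [OR]: Shutdown chain inoperative=not, Relief train 2 unavailable=not, Aft pressure transmitter 2 degraded=not → no input occurs → does not occur.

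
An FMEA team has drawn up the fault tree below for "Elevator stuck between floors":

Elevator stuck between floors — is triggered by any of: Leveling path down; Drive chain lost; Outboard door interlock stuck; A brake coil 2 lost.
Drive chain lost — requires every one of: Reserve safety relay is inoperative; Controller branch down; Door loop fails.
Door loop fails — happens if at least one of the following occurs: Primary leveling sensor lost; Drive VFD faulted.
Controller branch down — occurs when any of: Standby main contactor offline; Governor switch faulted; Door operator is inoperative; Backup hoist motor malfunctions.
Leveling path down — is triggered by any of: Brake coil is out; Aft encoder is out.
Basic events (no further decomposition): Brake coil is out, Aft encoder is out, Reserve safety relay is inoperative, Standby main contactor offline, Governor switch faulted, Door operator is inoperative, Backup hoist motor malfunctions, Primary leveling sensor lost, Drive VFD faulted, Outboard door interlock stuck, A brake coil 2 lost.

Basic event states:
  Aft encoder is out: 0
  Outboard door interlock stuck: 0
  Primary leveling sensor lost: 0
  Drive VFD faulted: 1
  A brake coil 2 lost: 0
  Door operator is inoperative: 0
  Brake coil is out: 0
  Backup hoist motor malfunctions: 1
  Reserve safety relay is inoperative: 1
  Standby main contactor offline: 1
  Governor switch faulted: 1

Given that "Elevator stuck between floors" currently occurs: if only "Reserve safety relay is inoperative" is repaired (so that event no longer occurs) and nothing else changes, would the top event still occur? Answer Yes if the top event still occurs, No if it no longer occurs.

No

Counterfactual: set "Reserve safety relay is inoperative" to not occurred.
Leveling path down [OR]: Brake coil is out=not, Aft encoder is out=not → no input occurs → does not occur.
Controller branch down [OR]: Standby main contactor offline=occurs, Governor switch faulted=occurs, Door operator is inoperative=not, Backup hoist motor malfunctions=occurs → at least one input occurs → occurs.
Door loop fails [OR]: Primary leveling sensor lost=not, Drive VFD faulted=occurs → at least one input occurs → occurs.
Drive chain lost [AND]: Reserve safety relay is inoperative=not, Controller branch down=occurs, Door loop fails=occurs → not all inputs occur → does not occur.
Elevator stuck between floors [OR]: Leveling path down=not, Drive chain lost=not, Outboard door interlock stuck=not, A brake coil 2 lost=not → no input occurs → does not occur.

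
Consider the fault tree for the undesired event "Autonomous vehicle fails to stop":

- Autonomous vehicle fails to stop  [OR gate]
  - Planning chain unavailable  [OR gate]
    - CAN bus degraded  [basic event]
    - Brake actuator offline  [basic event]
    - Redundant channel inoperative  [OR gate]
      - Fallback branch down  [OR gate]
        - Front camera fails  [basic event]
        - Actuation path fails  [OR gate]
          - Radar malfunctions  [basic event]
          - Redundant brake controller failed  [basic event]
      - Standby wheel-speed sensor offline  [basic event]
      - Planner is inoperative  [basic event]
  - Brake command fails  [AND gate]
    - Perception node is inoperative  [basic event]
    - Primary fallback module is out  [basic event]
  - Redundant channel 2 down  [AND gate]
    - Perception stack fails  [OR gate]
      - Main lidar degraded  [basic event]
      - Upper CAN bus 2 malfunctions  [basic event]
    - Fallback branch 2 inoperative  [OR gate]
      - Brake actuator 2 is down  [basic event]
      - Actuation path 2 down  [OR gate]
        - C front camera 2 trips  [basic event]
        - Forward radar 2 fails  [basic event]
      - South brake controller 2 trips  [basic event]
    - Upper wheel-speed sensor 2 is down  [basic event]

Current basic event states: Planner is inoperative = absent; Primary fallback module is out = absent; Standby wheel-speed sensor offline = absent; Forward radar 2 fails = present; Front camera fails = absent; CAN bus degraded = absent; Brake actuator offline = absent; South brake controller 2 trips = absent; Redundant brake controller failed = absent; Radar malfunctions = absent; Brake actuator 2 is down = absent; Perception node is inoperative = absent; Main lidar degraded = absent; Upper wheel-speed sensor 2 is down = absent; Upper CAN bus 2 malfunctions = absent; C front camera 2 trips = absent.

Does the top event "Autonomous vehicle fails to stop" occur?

No

Actuation path fails [OR]: Radar malfunctions=not, Redundant brake controller failed=not → no input occurs → does not occur.
Fallback branch down [OR]: Front camera fails=not, Actuation path fails=not → no input occurs → does not occur.
Redundant channel inoperative [OR]: Fallback branch down=not, Standby wheel-speed sensor offline=not, Planner is inoperative=not → no input occurs → does not occur.
Planning chain unavailable [OR]: CAN bus degraded=not, Brake actuator offline=not, Redundant channel inoperative=not → no input occurs → does not occur.
Brake command fails [AND]: Perception node is inoperative=not, Primary fallback module is out=not → not all inputs occur → does not occur.
Perception stack fails [OR]: Main lidar degraded=not, Upper CAN bus 2 malfunctions=not → no input occurs → does not occur.
Actuation path 2 down [OR]: C front camera 2 trips=not, Forward radar 2 fails=occurs → at least one input occurs → occurs.
Fallback branch 2 inoperative [OR]: Brake actuator 2 is down=not, Actuation path 2 down=occurs, South brake controller 2 trips=not → at least one input occurs → occurs.
Redundant channel 2 down [AND]: Perception stack fails=not, Fallback branch 2 inoperative=occurs, Upper wheel-speed sensor 2 is down=not → not all inputs occur → does not occur.
Autonomous vehicle fails to stop [OR]: Planning chain unavailable=not, Brake command fails=not, Redundant channel 2 down=not → no input occurs → does not occur.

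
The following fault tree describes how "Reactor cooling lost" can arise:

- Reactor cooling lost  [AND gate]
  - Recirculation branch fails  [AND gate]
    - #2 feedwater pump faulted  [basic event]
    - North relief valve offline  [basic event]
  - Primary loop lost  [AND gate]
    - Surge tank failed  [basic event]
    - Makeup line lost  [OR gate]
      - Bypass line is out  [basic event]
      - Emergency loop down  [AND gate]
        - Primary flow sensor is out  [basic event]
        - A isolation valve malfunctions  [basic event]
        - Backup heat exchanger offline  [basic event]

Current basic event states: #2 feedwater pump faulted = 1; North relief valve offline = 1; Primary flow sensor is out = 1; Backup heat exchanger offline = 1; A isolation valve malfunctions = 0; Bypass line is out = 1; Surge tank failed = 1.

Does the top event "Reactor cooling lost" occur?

Yes

Recirculation branch fails [AND]: #2 feedwater pump faulted=occurs, North relief valve offline=occurs → all inputs occur → occurs.
Emergency loop down [AND]: Primary flow sensor is out=occurs, A isolation valve malfunctions=not, Backup heat exchanger offline=occurs → not all inputs occur → does not occur.
Makeup line lost [OR]: Bypass line is out=occurs, Emergency loop down=not → at least one input occurs → occurs.
Primary loop lost [AND]: Surge tank failed=occurs, Makeup line lost=occurs → all inputs occur → occurs.
Reactor cooling lost [AND]: Recirculation branch fails=occurs, Primary loop lost=occurs → all inputs occur → occurs.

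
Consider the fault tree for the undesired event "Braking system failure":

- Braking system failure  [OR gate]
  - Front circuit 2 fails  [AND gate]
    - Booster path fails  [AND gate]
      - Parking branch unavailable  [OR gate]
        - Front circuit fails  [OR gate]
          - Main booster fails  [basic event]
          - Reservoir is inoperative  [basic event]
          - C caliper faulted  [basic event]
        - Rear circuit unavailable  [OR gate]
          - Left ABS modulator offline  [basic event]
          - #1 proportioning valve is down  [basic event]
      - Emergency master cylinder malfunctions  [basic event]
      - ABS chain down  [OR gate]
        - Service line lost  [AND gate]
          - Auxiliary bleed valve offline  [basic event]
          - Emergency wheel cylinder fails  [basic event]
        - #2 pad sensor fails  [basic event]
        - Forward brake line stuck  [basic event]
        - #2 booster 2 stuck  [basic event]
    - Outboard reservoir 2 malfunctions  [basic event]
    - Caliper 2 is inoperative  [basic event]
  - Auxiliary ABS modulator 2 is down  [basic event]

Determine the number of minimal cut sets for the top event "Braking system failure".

21

Front circuit fails [OR]: union of children's cut sets → 3 cut set(s).
Rear circuit unavailable [OR]: union of children's cut sets → 2 cut set(s).
Parking branch unavailable [OR]: union of children's cut sets → 5 cut set(s).
Service line lost [AND]: one cut set from each child combined → 1 × 1 = 1 cut set(s).
ABS chain down [OR]: union of children's cut sets → 4 cut set(s).
Booster path fails [AND]: one cut set from each child combined → 5 × 1 × 4 = 20 cut set(s).
Front circuit 2 fails [AND]: one cut set from each child combined → 20 × 1 × 1 = 20 cut set(s).
Braking system failure [OR]: union of children's cut sets → 21 cut set(s).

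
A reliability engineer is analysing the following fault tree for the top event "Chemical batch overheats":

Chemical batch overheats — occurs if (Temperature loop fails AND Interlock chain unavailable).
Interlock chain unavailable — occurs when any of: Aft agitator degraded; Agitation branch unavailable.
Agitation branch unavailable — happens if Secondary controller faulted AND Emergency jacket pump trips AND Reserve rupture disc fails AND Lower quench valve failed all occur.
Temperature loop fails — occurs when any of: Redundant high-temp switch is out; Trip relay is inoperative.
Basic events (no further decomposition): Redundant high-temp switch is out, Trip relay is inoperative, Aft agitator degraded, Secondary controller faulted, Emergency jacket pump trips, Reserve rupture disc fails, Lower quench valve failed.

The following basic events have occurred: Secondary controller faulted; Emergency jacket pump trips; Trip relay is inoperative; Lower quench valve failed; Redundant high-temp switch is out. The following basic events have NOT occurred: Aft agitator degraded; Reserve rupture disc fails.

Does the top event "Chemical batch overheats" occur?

Temperature loop fails [OR]: Redundant high-temp switch is out=occurs, Trip relay is inoperative=occurs → at least one input occurs → occurs.
Agitation branch unavailable [AND]: Secondary controller faulted=occurs, Emergency jacket pump trips=occurs, Reserve rupture disc fails=not, Lower quench valve failed=occurs → not all inputs occur → does not occur.
Interlock chain unavailable [OR]: Aft agitator degraded=not, Agitation branch unavailable=not → no input occurs → does not occur.
Chemical batch overheats [AND]: Temperature loop fails=occurs, Interlock chain unavailable=not → not all inputs occur → does not occur.

No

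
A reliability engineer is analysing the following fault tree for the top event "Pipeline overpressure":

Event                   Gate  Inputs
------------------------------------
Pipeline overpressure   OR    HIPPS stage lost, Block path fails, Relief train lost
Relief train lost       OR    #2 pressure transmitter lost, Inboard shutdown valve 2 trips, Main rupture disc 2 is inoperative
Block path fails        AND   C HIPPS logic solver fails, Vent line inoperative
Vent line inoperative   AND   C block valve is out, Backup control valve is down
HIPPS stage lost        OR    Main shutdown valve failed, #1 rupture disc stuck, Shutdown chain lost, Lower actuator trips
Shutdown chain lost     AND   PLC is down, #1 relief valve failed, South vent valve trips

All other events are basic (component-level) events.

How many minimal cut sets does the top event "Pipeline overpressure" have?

Shutdown chain lost [AND]: one cut set from each child combined → 1 × 1 × 1 = 1 cut set(s).
HIPPS stage lost [OR]: union of children's cut sets → 4 cut set(s).
Vent line inoperative [AND]: one cut set from each child combined → 1 × 1 = 1 cut set(s).
Block path fails [AND]: one cut set from each child combined → 1 × 1 = 1 cut set(s).
Relief train lost [OR]: union of children's cut sets → 3 cut set(s).
Pipeline overpressure [OR]: union of children's cut sets → 8 cut set(s).
Minimal cut sets: {Main shutdown valve failed}; {#1 rupture disc stuck}; {#1 relief valve failed, PLC is down, South vent valve trips}; {Lower actuator trips}; {Backup control valve is down, C HIPPS logic solver fails, C block valve is out}; {#2 pressure transmitter lost}; {Inboard shutdown valve 2 trips}; {Main rupture disc 2 is inoperative}.

8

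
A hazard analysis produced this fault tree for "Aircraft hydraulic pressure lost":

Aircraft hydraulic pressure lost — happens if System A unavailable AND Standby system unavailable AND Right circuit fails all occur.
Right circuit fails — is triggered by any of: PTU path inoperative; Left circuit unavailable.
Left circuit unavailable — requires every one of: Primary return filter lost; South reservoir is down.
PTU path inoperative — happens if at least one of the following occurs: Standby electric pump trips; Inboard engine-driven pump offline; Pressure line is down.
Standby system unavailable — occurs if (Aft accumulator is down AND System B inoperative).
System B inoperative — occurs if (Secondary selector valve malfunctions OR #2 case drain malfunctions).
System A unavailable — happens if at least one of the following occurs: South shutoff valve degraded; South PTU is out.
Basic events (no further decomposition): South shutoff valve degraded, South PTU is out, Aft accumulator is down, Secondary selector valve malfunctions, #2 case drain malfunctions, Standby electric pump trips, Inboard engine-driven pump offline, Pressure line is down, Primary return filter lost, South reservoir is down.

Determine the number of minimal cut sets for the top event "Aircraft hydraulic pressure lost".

System A unavailable [OR]: union of children's cut sets → 2 cut set(s).
System B inoperative [OR]: union of children's cut sets → 2 cut set(s).
Standby system unavailable [AND]: one cut set from each child combined → 1 × 2 = 2 cut set(s).
PTU path inoperative [OR]: union of children's cut sets → 3 cut set(s).
Left circuit unavailable [AND]: one cut set from each child combined → 1 × 1 = 1 cut set(s).
Right circuit fails [OR]: union of children's cut sets → 4 cut set(s).
Aircraft hydraulic pressure lost [AND]: one cut set from each child combined → 2 × 2 × 4 = 16 cut set(s).

16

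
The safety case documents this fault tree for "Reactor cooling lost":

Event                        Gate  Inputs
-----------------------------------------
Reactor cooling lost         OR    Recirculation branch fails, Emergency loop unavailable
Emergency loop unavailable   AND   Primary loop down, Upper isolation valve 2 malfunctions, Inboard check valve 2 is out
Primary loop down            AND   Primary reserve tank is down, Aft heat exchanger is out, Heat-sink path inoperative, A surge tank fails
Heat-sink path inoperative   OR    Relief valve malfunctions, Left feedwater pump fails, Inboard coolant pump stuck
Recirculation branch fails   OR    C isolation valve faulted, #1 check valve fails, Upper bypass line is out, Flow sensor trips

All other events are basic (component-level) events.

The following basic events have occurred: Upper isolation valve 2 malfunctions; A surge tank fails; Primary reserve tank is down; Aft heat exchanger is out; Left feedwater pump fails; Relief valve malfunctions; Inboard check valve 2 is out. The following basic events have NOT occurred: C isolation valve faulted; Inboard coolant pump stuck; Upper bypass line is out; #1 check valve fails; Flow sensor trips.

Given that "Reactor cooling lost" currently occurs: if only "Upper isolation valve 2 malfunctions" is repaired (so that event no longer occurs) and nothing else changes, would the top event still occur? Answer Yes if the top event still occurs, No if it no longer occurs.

No

Counterfactual: set "Upper isolation valve 2 malfunctions" to not occurred.
Recirculation branch fails [OR]: C isolation valve faulted=not, #1 check valve fails=not, Upper bypass line is out=not, Flow sensor trips=not → no input occurs → does not occur.
Heat-sink path inoperative [OR]: Relief valve malfunctions=occurs, Left feedwater pump fails=occurs, Inboard coolant pump stuck=not → at least one input occurs → occurs.
Primary loop down [AND]: Primary reserve tank is down=occurs, Aft heat exchanger is out=occurs, Heat-sink path inoperative=occurs, A surge tank fails=occurs → all inputs occur → occurs.
Emergency loop unavailable [AND]: Primary loop down=occurs, Upper isolation valve 2 malfunctions=not, Inboard check valve 2 is out=occurs → not all inputs occur → does not occur.
Reactor cooling lost [OR]: Recirculation branch fails=not, Emergency loop unavailable=not → no input occurs → does not occur.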